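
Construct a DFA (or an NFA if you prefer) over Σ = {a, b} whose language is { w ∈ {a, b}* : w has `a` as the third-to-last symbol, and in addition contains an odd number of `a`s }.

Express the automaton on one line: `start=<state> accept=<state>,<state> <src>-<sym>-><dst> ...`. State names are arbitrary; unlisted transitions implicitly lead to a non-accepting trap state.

Build one automaton per condition and run them in lockstep. One (15 states) tracks the last 3 symbols read; the other (2 states) tracks the count of `a`s modulo 2. Each combined state is a pair, one component from each; accept when both components accept. Equivalent product states are then merged.
12 states suffice.
          a    b  
>  S0     S1   S0 
   S1     S2   S3 
   S2     S4   S5 
   S3     S6   S7 
 * S4     S2   S8 
   S5     S9   S0 
   S6    S10   S5 
 * S7     S6  S11 
 * S8     S6   S7 
 * S9     S2   S3 
   S10    S2   S8 
   S11    S6  S11 
(> = start, * = accepting)

start=S0 accept=S4,S7,S8,S9 S0-a->S1 S0-b->S0 S1-a->S2 S1-b->S3 S2-a->S4 S2-b->S5 S3-a->S6 S3-b->S7 S4-a->S2 S4-b->S8 S5-a->S9 S5-b->S0 S6-a->S10 S6-b->S5 S7-a->S6 S7-b->S11 S8-a->S6 S8-b->S7 S9-a->S2 S9-b->S3 S10-a->S2 S10-b->S8 S11-a->S6 S11-b->S11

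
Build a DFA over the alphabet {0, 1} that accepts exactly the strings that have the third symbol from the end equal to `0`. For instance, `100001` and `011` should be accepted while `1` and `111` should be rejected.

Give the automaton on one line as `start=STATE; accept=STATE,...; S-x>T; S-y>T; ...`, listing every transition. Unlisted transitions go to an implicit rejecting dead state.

start=q0; accept=q7,q8,q9,q10; q0-0>q1; q0-1>q2; q1-0>q3; q1-1>q4; q2-0>q5; q2-1>q6; q3-0>q7; q3-1>q8; q4-0>q9; q4-1>q10; q5-0>q11; q5-1>q12; q6-0>q13; q6-1>q14; q7-0>q7; q7-1>q8; q8-0>q9; q8-1>q10; q9-0>q11; q9-1>q12; q10-0>q13; q10-1>q14; q11-0>q7; q11-1>q8; q12-0>q9; q12-1>q10; q13-0>q11; q13-1>q12; q14-0>q13; q14-1>q14

A DFA must remember the last 3 symbols (since which symbol is third-to-last isn't known until the input ends). Use one state per possible window of the last ≤3 symbols; accept from those whose window starts with `0`.
A 15-state machine:
          0    1  
>  q0     q1   q2 
   q1     q3   q4 
   q2     q5   q6 
   q3     q7   q8 
   q4     q9  q10 
   q5    q11  q12 
   q6    q13  q14 
 * q7     q7   q8 
 * q8     q9  q10 
 * q9    q11  q12 
 * q10   q13  q14 
   q11    q7   q8 
   q12    q9  q10 
   q13   q11  q12 
   q14   q13  q14 
(> = start, * = accepting)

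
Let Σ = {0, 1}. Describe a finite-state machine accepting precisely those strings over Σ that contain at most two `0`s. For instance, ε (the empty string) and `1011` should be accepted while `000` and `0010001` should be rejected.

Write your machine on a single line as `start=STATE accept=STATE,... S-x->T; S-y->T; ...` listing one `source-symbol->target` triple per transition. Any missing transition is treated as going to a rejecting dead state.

Only the number of `0`s matters, and only up to 3. Make a chain q0 → q1 → q2 → q3 advanced by each `0` (with q3 absorbing); every other symbol self-loops. The accepting set is {q0, q1, q2}.
4 states suffice.
        0   1  
>* q0   q1  q0 
 * q1   q2  q1 
 * q2   q3  q2 
   q3   q3  q3 
(> = start, * = accepting)

start=q0; accept=q0,q1,q2; q0-0->q1; q0-1->q0; q1-0->q2; q1-1->q1; q2-0->q3; q2-1->q2; q3-0->q3; q3-1->q3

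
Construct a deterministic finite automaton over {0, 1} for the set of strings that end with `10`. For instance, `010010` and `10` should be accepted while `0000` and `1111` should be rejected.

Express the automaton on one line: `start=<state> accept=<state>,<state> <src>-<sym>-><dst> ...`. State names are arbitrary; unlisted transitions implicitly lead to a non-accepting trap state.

Let each state record the length of the longest suffix of the input read so far that is also a prefix of `10`. s1 means the last symbol is `1`; s2 means the last 2 symbols are `10`. Accept only at s2, where the string currently ends in `10`.
With 3 states:
        0   1  
>  s0   s0  s1 
   s1   s2  s1 
 * s2   s0  s1 
(> = start, * = accepting)

start=s0 accept=s2 s0-0->s0 s0-1->s1 s1-0->s2 s1-1->s1 s2-0->s0 s2-1->s1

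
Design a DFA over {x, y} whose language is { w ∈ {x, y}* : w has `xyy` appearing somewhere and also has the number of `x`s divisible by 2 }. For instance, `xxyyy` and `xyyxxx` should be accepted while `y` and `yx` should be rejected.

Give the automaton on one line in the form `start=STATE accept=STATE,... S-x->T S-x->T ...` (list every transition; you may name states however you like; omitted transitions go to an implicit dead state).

start=A accept=G A-x->B A-y->A B-x->C B-y->D C-x->B C-y->E D-x->C D-y->F E-x->B E-y->G F-x->G F-y->F G-x->F G-y->G

Handle the two conditions separately and then intersect. One (4 states) tracks whether and how much of `xyy` has been seen; the other (2 states) tracks the count of `x`s modulo 2. Each combined state is a pair, one component from each; accept when both components accept.
7 states suffice.
       x  y 
>  A   B  A 
   B   C  D 
   C   B  E 
   D   C  F 
   E   B  G 
   F   G  F 
 * G   F  G 
(> = start, * = accepting)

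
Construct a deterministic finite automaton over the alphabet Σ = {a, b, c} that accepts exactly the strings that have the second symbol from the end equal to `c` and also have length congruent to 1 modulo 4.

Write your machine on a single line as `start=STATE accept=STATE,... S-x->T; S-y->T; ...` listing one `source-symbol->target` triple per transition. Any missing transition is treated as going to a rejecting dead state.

start=s0; accept=s5; s0-a->s1; s0-b->s1; s0-c->s1; s1-a->s2; s1-b->s2; s1-c->s2; s2-a->s3; s2-b->s3; s2-c->s3; s3-a->s0; s3-b->s0; s3-c->s4; s4-a->s5; s4-b->s5; s4-c->s5; s5-a->s2; s5-b->s2; s5-c->s2

Run two small machines in parallel and take their product. The first has 13 states tracking the last 2 symbols read; the second has 4 states tracking the input length modulo 4. A product state is a pair (one from each), accepting exactly when both do. Equivalent product states are then merged.
6 states suffice.
        a   b   c  
>  s0   s1  s1  s1 
   s1   s2  s2  s2 
   s2   s3  s3  s3 
   s3   s0  s0  s4 
   s4   s5  s5  s5 
 * s5   s2  s2  s2 
(> = start, * = accepting)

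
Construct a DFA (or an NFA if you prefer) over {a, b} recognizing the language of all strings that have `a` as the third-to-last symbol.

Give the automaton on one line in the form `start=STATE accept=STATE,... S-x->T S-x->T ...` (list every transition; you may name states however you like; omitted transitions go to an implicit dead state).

start=S0 accept=S7,S8,S9,S10 S0-a->S1 S0-b->S2 S1-a->S3 S1-b->S4 S2-a->S5 S2-b->S6 S3-a->S7 S3-b->S8 S4-a->S9 S4-b->S10 S5-a->S11 S5-b->S12 S6-a->S13 S6-b->S14 S7-a->S7 S7-b->S8 S8-a->S9 S8-b->S10 S9-a->S11 S9-b->S12 S10-a->S13 S10-b->S14 S11-a->S7 S11-b->S8 S12-a->S9 S12-b->S10 S13-a->S11 S13-b->S12 S14-a->S13 S14-b->S14

A DFA must remember the last 3 symbols (since which symbol is third-to-last isn't known until the input ends). Use one state per possible window of the last ≤3 symbols; accept from those whose window starts with `a`.
With 15 states:
          a    b  
>  S0     S1   S2 
   S1     S3   S4 
   S2     S5   S6 
   S3     S7   S8 
   S4     S9  S10 
   S5    S11  S12 
   S6    S13  S14 
 * S7     S7   S8 
 * S8     S9  S10 
 * S9    S11  S12 
 * S10   S13  S14 
   S11    S7   S8 
   S12    S9  S10 
   S13   S11  S12 
   S14   S13  S14 
(> = start, * = accepting)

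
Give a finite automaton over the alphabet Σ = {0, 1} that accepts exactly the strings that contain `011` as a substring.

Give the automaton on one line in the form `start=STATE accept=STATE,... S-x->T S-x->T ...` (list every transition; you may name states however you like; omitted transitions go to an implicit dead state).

start=s0 accept=s3 s0-0->s1 s0-1->s0 s1-0->s1 s1-1->s2 s2-0->s1 s2-1->s3 s3-0->s3 s3-1->s3

Track how much of `011` has been matched so far: state s0 is no progress, s3 is the absorbing accept state reached once `011` has occurred. Intermediate states record partial matches; on a mismatch, fall back to the longest reusable overlap.
4 states suffice.
        0   1  
>  s0   s1  s0 
   s1   s1  s2 
   s2   s1  s3 
 * s3   s3  s3 
(> = start, * = accepting)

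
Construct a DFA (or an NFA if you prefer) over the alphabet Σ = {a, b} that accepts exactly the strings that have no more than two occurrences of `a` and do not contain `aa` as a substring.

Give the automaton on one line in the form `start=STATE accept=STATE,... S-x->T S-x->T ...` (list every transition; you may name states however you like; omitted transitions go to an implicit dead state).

start=q0 accept=q0,q1,q3,q4 q0-a->q1 q0-b->q0 q1-a->q2 q1-b->q3 q2-a->q2 q2-b->q2 q3-a->q4 q3-b->q3 q4-a->q2 q4-b->q4

Run two small machines in parallel and take their product. One (4 states) tracks the count of `a`s, saturating at 3; the other (3 states) tracks partial matches of the forbidden pattern `aa`. Each combined state is a pair, one component from each; accept when both components accept. Equivalent product states are then merged.
5 states suffice.
        a   b  
>* q0   q1  q0 
 * q1   q2  q3 
   q2   q2  q2 
 * q3   q4  q3 
 * q4   q2  q4 
(> = start, * = accepting)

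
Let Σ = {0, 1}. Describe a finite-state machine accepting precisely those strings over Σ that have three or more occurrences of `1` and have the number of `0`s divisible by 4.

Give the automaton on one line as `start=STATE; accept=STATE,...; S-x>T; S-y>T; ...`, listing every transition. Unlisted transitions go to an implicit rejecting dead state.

start=q0; accept=q9,q13; q0-0>q1; q0-1>q2; q1-0>q3; q1-1>q4; q2-0>q4; q2-1>q5; q3-0>q6; q3-1>q7; q4-0>q7; q4-1>q8; q5-0>q8; q5-1>q9; q6-0>q0; q6-1>q10; q7-0>q10; q7-1>q11; q8-0>q11; q8-1>q12; q9-0>q12; q9-1>q13; q10-0>q2; q10-1>q14; q11-0>q14; q11-1>q15; q12-0>q15; q12-1>q16; q13-0>q16; q13-1>q13; q14-0>q5; q14-1>q17; q15-0>q17; q15-1>q18; q16-0>q18; q16-1>q16; q17-0>q9; q17-1>q19; q18-0>q19; q18-1>q18; q19-0>q13; q19-1>q19

Run two small machines in parallel and take their product. The first has 5 states tracking the count of `1`s, saturating at 4; the second has 4 states tracking the count of `0`s modulo 4. A product state is a pair (one from each), accepting exactly when both do.
A 20-state machine:
          0    1  
>  q0     q1   q2 
   q1     q3   q4 
   q2     q4   q5 
   q3     q6   q7 
   q4     q7   q8 
   q5     q8   q9 
   q6     q0  q10 
   q7    q10  q11 
   q8    q11  q12 
 * q9    q12  q13 
   q10    q2  q14 
   q11   q14  q15 
   q12   q15  q16 
 * q13   q16  q13 
   q14    q5  q17 
   q15   q17  q18 
   q16   q18  q16 
   q17    q9  q19 
   q18   q19  q18 
   q19   q13  q19 
(> = start, * = accepting)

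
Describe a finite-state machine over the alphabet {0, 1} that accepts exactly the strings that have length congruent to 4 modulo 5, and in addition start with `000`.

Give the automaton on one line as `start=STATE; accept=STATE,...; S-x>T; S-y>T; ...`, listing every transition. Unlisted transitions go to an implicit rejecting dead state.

start=A; accept=H; A-0>B; A-1>C; B-0>D; B-1>E; C-0>E; C-1>E; D-0>F; D-1>G; E-0>G; E-1>G; F-0>H; F-1>H; G-0>I; G-1>I; H-0>J; H-1>J; I-0>K; I-1>K; J-0>L; J-1>L; K-0>C; K-1>C; L-0>M; L-1>M; M-0>F; M-1>F

Build one automaton per condition and run them in lockstep. One (5 states) tracks the input length modulo 5; the other (5 states) tracks whether the input so far still matches the prefix `000`. Each combined state is a pair, one component from each; accept when both components accept.
       0  1 
>  A   B  C 
   B   D  E 
   C   E  E 
   D   F  G 
   E   G  G 
   F   H  H 
   G   I  I 
 * H   J  J 
   I   K  K 
   J   L  L 
   K   C  C 
   L   M  M 
   M   F  F 
(> = start, * = accepting)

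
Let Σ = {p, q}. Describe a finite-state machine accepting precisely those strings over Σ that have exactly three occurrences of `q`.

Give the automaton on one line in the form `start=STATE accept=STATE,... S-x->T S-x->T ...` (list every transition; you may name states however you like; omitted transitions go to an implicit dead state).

start=A accept=D A-p->A A-q->B B-p->B B-q->C C-p->C C-q->D D-p->D D-q->E E-p->E E-q->E

Only the number of `q`s matters, and only up to 4. Make a chain A → B → C → D → E advanced by each `q` (with E absorbing); every other symbol self-loops. The accepting set is {D}.
5 states suffice.
       p  q 
>  A   A  B 
   B   B  C 
   C   C  D 
 * D   D  E 
   E   E  E 
(> = start, * = accepting)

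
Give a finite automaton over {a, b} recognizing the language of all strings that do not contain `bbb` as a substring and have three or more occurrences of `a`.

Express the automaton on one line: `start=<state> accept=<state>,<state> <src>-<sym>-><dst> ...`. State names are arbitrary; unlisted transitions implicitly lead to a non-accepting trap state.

start=q0 accept=q6,q10,q12 q0-a->q1 q0-b->q2 q1-a->q3 q1-b->q4 q2-a->q1 q2-b->q5 q3-a->q6 q3-b->q7 q4-a->q3 q4-b->q8 q5-a->q1 q5-b->q9 q6-a->q6 q6-b->q10 q7-a->q6 q7-b->q11 q8-a->q3 q8-b->q9 q9-a->q9 q9-b->q9 q10-a->q6 q10-b->q12 q11-a->q6 q11-b->q9 q12-a->q6 q12-b->q9

Build one automaton per condition and run them in lockstep. The first has 4 states tracking partial matches of the forbidden pattern `bbb`; the second has 5 states tracking the count of `a`s, saturating at 4. A product state is a pair (one from each), accepting exactly when both do. Minimizing collapses redundant product states.
13 states suffice.
          a    b  
>  q0     q1   q2 
   q1     q3   q4 
   q2     q1   q5 
   q3     q6   q7 
   q4     q3   q8 
   q5     q1   q9 
 * q6     q6  q10 
   q7     q6  q11 
   q8     q3   q9 
   q9     q9   q9 
 * q10    q6  q12 
   q11    q6   q9 
 * q12    q6   q9 
(> = start, * = accepting)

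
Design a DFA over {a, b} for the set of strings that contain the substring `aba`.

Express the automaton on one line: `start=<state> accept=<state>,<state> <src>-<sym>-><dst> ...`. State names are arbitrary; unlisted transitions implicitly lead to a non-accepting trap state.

Track how much of `aba` has been matched so far: state s0 is no progress, s3 is the absorbing accept state reached once `aba` has occurred. Intermediate states record partial matches; on a mismatch, fall back to the longest reusable overlap.
A 4-state machine:
        a   b  
>  s0   s1  s0 
   s1   s1  s2 
   s2   s3  s0 
 * s3   s3  s3 
(> = start, * = accepting)

start=s0 accept=s3 s0-a->s1 s0-b->s0 s1-a->s1 s1-b->s2 s2-a->s3 s2-b->s0 s3-a->s3 s3-b->s3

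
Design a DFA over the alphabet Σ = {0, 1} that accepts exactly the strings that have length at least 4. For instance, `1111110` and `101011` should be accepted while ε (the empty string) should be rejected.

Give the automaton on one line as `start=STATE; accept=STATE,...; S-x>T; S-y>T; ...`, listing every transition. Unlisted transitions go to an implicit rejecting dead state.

start=A; accept=E,F; A-0>B; A-1>B; B-0>C; B-1>C; C-0>D; C-1>D; D-0>E; D-1>E; E-0>F; E-1>F; F-0>F; F-1>F

Count input length up to 5: every symbol moves from A toward F, which means 'more than 4' and absorbs. Accept from {E, F}.
A 6-state machine:
       0  1 
>  A   B  B 
   B   C  C 
   C   D  D 
   D   E  E 
 * E   F  F 
 * F   F  F 
(> = start, * = accepting)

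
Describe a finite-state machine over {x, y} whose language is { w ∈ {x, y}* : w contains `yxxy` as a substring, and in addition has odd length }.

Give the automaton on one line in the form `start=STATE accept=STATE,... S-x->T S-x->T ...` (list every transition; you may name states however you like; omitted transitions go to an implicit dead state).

start=q0 accept=q9 q0-x->q1 q0-y->q2 q1-x->q0 q1-y->q3 q2-x->q4 q2-y->q3 q3-x->q5 q3-y->q2 q4-x->q6 q4-y->q2 q5-x->q7 q5-y->q3 q6-x->q0 q6-y->q8 q7-x->q1 q7-y->q9 q8-x->q9 q8-y->q9 q9-x->q8 q9-y->q8

Build one automaton per condition and run them in lockstep. One (5 states) tracks whether and how much of `yxxy` has been seen; the other (2 states) tracks the input length modulo 2. Each combined state is a pair, one component from each; accept when both components accept.
        x   y  
>  q0   q1  q2 
   q1   q0  q3 
   q2   q4  q3 
   q3   q5  q2 
   q4   q6  q2 
   q5   q7  q3 
   q6   q0  q8 
   q7   q1  q9 
   q8   q9  q9 
 * q9   q8  q8 
(> = start, * = accepting)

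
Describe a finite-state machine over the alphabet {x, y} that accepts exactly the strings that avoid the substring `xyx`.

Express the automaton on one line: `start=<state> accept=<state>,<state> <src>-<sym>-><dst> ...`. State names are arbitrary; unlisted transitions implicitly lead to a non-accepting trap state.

start=s0 accept=s0,s1,s2 s0-x->s1 s0-y->s0 s1-x->s1 s1-y->s2 s2-x->s3 s2-y->s0 s3-x->s3 s3-y->s3

Track partial matches of the forbidden pattern `xyx`. State s3 is a dead state reached once `xyx` has occurred; every other state accepts. s0 means no part of `xyx` is currently matched.
        x   y  
>* s0   s1  s0 
 * s1   s1  s2 
 * s2   s3  s0 
   s3   s3  s3 
(> = start, * = accepting)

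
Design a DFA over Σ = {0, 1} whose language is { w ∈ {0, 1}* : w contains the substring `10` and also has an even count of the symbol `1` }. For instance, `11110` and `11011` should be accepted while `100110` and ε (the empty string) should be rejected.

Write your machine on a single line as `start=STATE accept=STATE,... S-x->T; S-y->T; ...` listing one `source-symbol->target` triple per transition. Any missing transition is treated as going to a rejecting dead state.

Handle the two conditions separately and then intersect. The first has 3 states tracking whether and how much of `10` has been seen; the second has 2 states tracking the count of `1`s modulo 2. A product state is a pair (one from each), accepting exactly when both do.
        0   1  
>  s0   s0  s1 
   s1   s2  s3 
   s2   s2  s4 
   s3   s4  s1 
 * s4   s4  s2 
(> = start, * = accepting)

start=s0; accept=s4; s0-0->s0; s0-1->s1; s1-0->s2; s1-1->s3; s2-0->s2; s2-1->s4; s3-0->s4; s3-1->s1; s4-0->s4; s4-1->s2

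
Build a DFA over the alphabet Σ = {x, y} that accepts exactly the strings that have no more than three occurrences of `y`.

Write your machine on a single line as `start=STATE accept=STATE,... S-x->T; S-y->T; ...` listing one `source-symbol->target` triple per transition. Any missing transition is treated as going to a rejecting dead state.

Count `y`s, saturating at 4: states S0 through S3 mean 0 through 3 `y`s seen; S4 means more than 3. Each `y` increments (capped at S4); other symbols loop. Accept from {S0, S1, S2, S3}.
With 5 states:
        x   y  
>* S0   S0  S1 
 * S1   S1  S2 
 * S2   S2  S3 
 * S3   S3  S4 
   S4   S4  S4 
(> = start, * = accepting)

start=S0; accept=S0,S1,S2,S3; S0-x->S0; S0-y->S1; S1-x->S1; S1-y->S2; S2-x->S2; S2-y->S3; S3-x->S3; S3-y->S4; S4-x->S4; S4-y->S4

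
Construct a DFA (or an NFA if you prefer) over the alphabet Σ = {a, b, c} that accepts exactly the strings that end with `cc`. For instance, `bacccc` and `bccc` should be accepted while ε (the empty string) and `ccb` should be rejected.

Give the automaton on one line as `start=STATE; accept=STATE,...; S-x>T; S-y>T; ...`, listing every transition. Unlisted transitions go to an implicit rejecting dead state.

Let each state record the length of the longest suffix of the input read so far that is also a prefix of `cc`. s1 means the last symbol is `c`; s2 means the last 2 symbols are `cc`. Accept only at s2, where the string currently ends in `cc`.
A 3-state machine:
        a   b   c  
>  s0   s0  s0  s1 
   s1   s0  s0  s2 
 * s2   s0  s0  s2 
(> = start, * = accepting)

start=s0; accept=s2; s0-a>s0; s0-b>s0; s0-c>s1; s1-a>s0; s1-b>s0; s1-c>s2; s2-a>s0; s2-b>s0; s2-c>s2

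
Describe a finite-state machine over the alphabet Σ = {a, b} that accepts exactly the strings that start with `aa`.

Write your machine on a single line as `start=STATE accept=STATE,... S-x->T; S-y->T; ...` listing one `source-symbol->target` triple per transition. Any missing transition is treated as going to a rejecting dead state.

start=q0; accept=q2; q0-a->q1; q0-b->q3; q1-a->q2; q1-b->q3; q2-a->q2; q2-b->q2; q3-a->q3; q3-b->q3

Check the first 2 symbols one by one: q0 through q1 record how many have matched `aa` so far; any wrong symbol goes to the dead state q3. After all 2 match we enter the accepting sink q2.
With 4 states:
        a   b  
>  q0   q1  q3 
   q1   q2  q3 
 * q2   q2  q2 
   q3   q3  q3 
(> = start, * = accepting)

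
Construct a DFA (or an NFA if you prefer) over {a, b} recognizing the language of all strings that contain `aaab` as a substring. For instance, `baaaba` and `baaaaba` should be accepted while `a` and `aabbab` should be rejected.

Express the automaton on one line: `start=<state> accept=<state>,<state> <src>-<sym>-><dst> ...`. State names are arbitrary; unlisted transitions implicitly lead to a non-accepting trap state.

States s0..s3 record the length of the longest prefix of `aaab` that matches the current input suffix. Reaching s4 means `aaab` has been seen, and we stay there forever. Accept from s4.
        a   b  
>  s0   s1  s0 
   s1   s2  s0 
   s2   s3  s0 
   s3   s3  s4 
 * s4   s4  s4 
(> = start, * = accepting)

start=s0 accept=s4 s0-a->s1 s0-b->s0 s1-a->s2 s1-b->s0 s2-a->s3 s2-b->s0 s3-a->s3 s3-b->s4 s4-a->s4 s4-b->s4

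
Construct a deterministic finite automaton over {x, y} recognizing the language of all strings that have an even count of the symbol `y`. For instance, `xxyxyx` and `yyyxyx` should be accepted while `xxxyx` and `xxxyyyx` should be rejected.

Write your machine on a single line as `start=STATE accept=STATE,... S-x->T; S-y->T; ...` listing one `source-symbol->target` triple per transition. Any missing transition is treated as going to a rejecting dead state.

start=q0; accept=q0; q0-x->q0; q0-y->q1; q1-x->q1; q1-y->q0

The only thing that matters is how many `y`s have appeared, reduced mod 2. Use one state per residue: q0 for 0, …, q1 for 1. Reading `y` moves to the next residue; anything else stays put. q0 is accepting.
        x   y  
>* q0   q0  q1 
   q1   q1  q0 
(> = start, * = accepting)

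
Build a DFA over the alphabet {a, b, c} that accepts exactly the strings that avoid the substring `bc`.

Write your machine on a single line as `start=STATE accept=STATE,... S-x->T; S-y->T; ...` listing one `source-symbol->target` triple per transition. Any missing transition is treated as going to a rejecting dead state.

Track partial matches of the forbidden pattern `bc`. State q2 is a dead state reached once `bc` has occurred; every other state accepts. q0 means no part of `bc` is currently matched.
A 3-state machine:
        a   b   c  
>* q0   q0  q1  q0 
 * q1   q0  q1  q2 
   q2   q2  q2  q2 
(> = start, * = accepting)

start=q0; accept=q0,q1; q0-a->q0; q0-b->q1; q0-c->q0; q1-a->q0; q1-b->q1; q1-c->q2; q2-a->q2; q2-b->q2; q2-c->q2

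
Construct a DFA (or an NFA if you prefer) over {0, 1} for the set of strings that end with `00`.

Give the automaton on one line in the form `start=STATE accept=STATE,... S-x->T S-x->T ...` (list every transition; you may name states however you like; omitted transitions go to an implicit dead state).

Let each state record the length of the longest suffix of the input read so far that is also a prefix of `00`. S1 means the last symbol is `0`; S2 means the last 2 symbols are `00`. Accept only at S2, where the string currently ends in `00`.
With 3 states:
        0   1  
>  S0   S1  S0 
   S1   S2  S0 
 * S2   S2  S0 
(> = start, * = accepting)

start=S0 accept=S2 S0-0->S1 S0-1->S0 S1-0->S2 S1-1->S0 S2-0->S2 S2-1->S0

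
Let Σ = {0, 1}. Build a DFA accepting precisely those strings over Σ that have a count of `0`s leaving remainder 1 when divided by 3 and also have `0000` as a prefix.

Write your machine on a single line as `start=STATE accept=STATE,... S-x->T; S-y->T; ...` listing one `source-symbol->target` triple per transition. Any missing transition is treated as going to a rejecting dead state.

start=q0; accept=q7; q0-0->q1; q0-1->q2; q1-0->q3; q1-1->q4; q2-0->q4; q2-1->q2; q3-0->q5; q3-1->q6; q4-0->q6; q4-1->q4; q5-0->q7; q5-1->q2; q6-0->q2; q6-1->q6; q7-0->q8; q7-1->q7; q8-0->q9; q8-1->q8; q9-0->q7; q9-1->q9

Handle the two conditions separately and then intersect. One (3 states) tracks the count of `0`s modulo 3; the other (6 states) tracks whether the input so far still matches the prefix `0000`. Each combined state is a pair, one component from each; accept when both components accept.
        0   1  
>  q0   q1  q2 
   q1   q3  q4 
   q2   q4  q2 
   q3   q5  q6 
   q4   q6  q4 
   q5   q7  q2 
   q6   q2  q6 
 * q7   q8  q7 
   q8   q9  q8 
   q9   q7  q9 
(> = start, * = accepting)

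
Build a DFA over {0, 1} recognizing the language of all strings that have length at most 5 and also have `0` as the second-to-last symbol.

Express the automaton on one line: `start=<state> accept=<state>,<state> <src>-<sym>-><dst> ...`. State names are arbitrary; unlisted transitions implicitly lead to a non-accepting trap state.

start=s0 accept=s3,s4,s7,s8,s11,s12,s15,s16 s0-0->s1 s0-1->s2 s1-0->s3 s1-1->s4 s2-0->s5 s2-1->s6 s3-0->s7 s3-1->s8 s4-0->s9 s4-1->s10 s5-0->s7 s5-1->s8 s6-0->s9 s6-1->s10 s7-0->s11 s7-1->s12 s8-0->s13 s8-1->s14 s9-0->s11 s9-1->s12 s10-0->s13 s10-1->s14 s11-0->s15 s11-1->s16 s12-0->s17 s12-1->s18 s13-0->s15 s13-1->s16 s14-0->s17 s14-1->s18 s15-0->s19 s15-1->s20 s16-0->s21 s16-1->s22 s17-0->s19 s17-1->s20 s18-0->s21 s18-1->s22 s19-0->s19 s19-1->s20 s20-0->s21 s20-1->s22 s21-0->s19 s21-1->s20 s22-0->s21 s22-1->s22

Build one automaton per condition and run them in lockstep. One (7 states) tracks the input length, saturating at 6; the other (7 states) tracks the last 2 symbols read. Each combined state is a pair, one component from each; accept when both components accept.
With 23 states:
          0    1  
>  s0     s1   s2 
   s1     s3   s4 
   s2     s5   s6 
 * s3     s7   s8 
 * s4     s9  s10 
   s5     s7   s8 
   s6     s9  s10 
 * s7    s11  s12 
 * s8    s13  s14 
   s9    s11  s12 
   s10   s13  s14 
 * s11   s15  s16 
 * s12   s17  s18 
   s13   s15  s16 
   s14   s17  s18 
 * s15   s19  s20 
 * s16   s21  s22 
   s17   s19  s20 
   s18   s21  s22 
   s19   s19  s20 
   s20   s21  s22 
   s21   s19  s20 
   s22   s21  s22 
(> = start, * = accepting)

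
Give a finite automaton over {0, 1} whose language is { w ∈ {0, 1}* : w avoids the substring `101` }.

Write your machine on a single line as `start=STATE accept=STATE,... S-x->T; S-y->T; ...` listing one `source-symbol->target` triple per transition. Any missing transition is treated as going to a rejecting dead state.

This is the complement of 'contains `101`'. Use the same substring-matching states — s0 through s3 holding how much of `101` has just been matched — but flip the accepting set: everything except the trap s3 accepts.
A 4-state machine:
        0   1  
>* s0   s0  s1 
 * s1   s2  s1 
 * s2   s0  s3 
   s3   s3  s3 
(> = start, * = accepting)

start=s0; accept=s0,s1,s2; s0-0->s0; s0-1->s1; s1-0->s2; s1-1->s1; s2-0->s0; s2-1->s3; s3-0->s3; s3-1->s3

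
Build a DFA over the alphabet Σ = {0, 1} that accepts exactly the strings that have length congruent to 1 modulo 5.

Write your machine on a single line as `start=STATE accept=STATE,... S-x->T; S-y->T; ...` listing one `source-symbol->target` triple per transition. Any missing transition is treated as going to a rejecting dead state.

start=s0; accept=s1; s0-0->s1; s0-1->s1; s1-0->s2; s1-1->s2; s2-0->s3; s2-1->s3; s3-0->s4; s3-1->s4; s4-0->s0; s4-1->s0

Only the length mod 5 matters, so use a 5-cycle: from any state, every input symbol moves to the next state, wrapping s4 back to s0. Mark s1 accepting.
A 5-state machine:
        0   1  
>  s0   s1  s1 
 * s1   s2  s2 
   s2   s3  s3 
   s3   s4  s4 
   s4   s0  s0 
(> = start, * = accepting)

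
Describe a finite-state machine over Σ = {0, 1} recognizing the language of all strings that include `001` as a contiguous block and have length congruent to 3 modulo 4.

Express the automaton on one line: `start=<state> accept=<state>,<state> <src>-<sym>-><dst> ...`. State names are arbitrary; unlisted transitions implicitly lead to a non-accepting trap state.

Build one automaton per condition and run them in lockstep. The first has 4 states tracking whether and how much of `001` has been seen; the second has 4 states tracking the input length modulo 4. A product state is a pair (one from each), accepting exactly when both do.
16 states suffice.
          0    1  
>  q0     q1   q2 
   q1     q3   q4 
   q2     q5   q4 
   q3     q6   q7 
   q4     q8   q9 
   q5     q6   q9 
   q6    q10  q11 
 * q7    q11  q11 
   q8    q10   q0 
   q9    q12   q0 
   q10   q13  q14 
   q11   q14  q14 
   q12   q13   q2 
   q13    q3  q15 
   q14   q15  q15 
   q15    q7   q7 
(> = start, * = accepting)

start=q0 accept=q7 q0-0->q1 q0-1->q2 q1-0->q3 q1-1->q4 q2-0->q5 q2-1->q4 q3-0->q6 q3-1->q7 q4-0->q8 q4-1->q9 q5-0->q6 q5-1->q9 q6-0->q10 q6-1->q11 q7-0->q11 q7-1->q11 q8-0->q10 q8-1->q0 q9-0->q12 q9-1->q0 q10-0->q13 q10-1->q14 q11-0->q14 q11-1->q14 q12-0->q13 q12-1->q2 q13-0->q3 q13-1->q15 q14-0->q15 q14-1->q15 q15-0->q7 q15-1->q7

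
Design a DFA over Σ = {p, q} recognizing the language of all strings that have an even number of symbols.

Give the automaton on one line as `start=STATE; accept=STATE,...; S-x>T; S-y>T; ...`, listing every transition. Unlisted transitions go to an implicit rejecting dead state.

start=s0; accept=s0; s0-p>s1; s0-q>s1; s1-p>s0; s1-q>s0

Count input length modulo 2: every symbol advances one step around the cycle s0 → s1 → s0. Accept at s0.
2 states suffice.
        p   q  
>* s0   s1  s1 
   s1   s0  s0 
(> = start, * = accepting)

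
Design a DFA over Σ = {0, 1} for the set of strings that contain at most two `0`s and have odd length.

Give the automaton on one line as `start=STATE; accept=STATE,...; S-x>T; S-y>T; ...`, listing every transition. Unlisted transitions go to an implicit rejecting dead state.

start=q0; accept=q1,q2,q6; q0-0>q1; q0-1>q2; q1-0>q3; q1-1>q4; q2-0>q4; q2-1>q0; q3-0>q5; q3-1>q6; q4-0>q6; q4-1>q1; q5-0>q5; q5-1>q5; q6-0>q5; q6-1>q3

Build one automaton per condition and run them in lockstep. The first has 4 states tracking the count of `0`s, saturating at 3; the second has 2 states tracking the input length modulo 2. A product state is a pair (one from each), accepting exactly when both do. After merging equivalent states the machine shrinks.
A 7-state machine:
        0   1  
>  q0   q1  q2 
 * q1   q3  q4 
 * q2   q4  q0 
   q3   q5  q6 
   q4   q6  q1 
   q5   q5  q5 
 * q6   q5  q3 
(> = start, * = accepting)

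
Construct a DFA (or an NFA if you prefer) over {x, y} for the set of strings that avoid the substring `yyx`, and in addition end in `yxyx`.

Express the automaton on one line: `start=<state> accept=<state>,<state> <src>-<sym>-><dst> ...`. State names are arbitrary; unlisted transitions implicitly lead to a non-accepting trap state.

Handle the two conditions separately and then intersect. The first has 4 states tracking partial matches of the forbidden pattern `yyx`; the second has 5 states tracking how much of the suffix `yxyx` has currently been matched. A product state is a pair (one from each), accepting exactly when both do.
An 11-state machine:
       x  y 
>  A   A  B 
   B   C  D 
   C   A  E 
   D   F  D 
   E   G  D 
   F   H  I 
 * G   A  E 
   H   H  J 
   I   K  J 
   J   F  J 
   K   H  I 
(> = start, * = accepting)

start=A accept=G A-x->A A-y->B B-x->C B-y->D C-x->A C-y->E D-x->F D-y->D E-x->G E-y->D F-x->H F-y->I G-x->A G-y->E H-x->H H-y->J I-x->K I-y->J J-x->F J-y->J K-x->H K-y->I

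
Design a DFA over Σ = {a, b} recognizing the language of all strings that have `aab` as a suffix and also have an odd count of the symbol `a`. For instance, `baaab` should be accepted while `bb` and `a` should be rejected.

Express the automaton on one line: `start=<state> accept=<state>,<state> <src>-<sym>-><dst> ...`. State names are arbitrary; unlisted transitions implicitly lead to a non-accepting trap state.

Handle the two conditions separately and then intersect. The first has 4 states tracking how much of the suffix `aab` has currently been matched; the second has 2 states tracking the count of `a`s modulo 2. A product state is a pair (one from each), accepting exactly when both do. Minimizing collapses redundant product states.
        a   b  
>  S0   S1  S0 
   S1   S2  S1 
   S2   S3  S0 
   S3   S2  S4 
 * S4   S2  S1 
(> = start, * = accepting)

start=S0 accept=S4 S0-a->S1 S0-b->S0 S1-a->S2 S1-b->S1 S2-a->S3 S2-b->S0 S3-a->S2 S3-b->S4 S4-a->S2 S4-b->S1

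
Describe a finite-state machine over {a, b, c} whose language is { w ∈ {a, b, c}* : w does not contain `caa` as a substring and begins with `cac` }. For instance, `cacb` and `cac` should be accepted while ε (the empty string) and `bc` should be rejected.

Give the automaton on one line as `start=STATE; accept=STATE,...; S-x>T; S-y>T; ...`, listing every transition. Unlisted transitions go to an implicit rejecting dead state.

start=q0; accept=q4,q5,q6; q0-a>q1; q0-b>q1; q0-c>q2; q1-a>q1; q1-b>q1; q1-c>q1; q2-a>q3; q2-b>q1; q2-c>q1; q3-a>q1; q3-b>q1; q3-c>q4; q4-a>q5; q4-b>q6; q4-c>q4; q5-a>q1; q5-b>q6; q5-c>q4; q6-a>q6; q6-b>q6; q6-c>q4

Run two small machines in parallel and take their product. One (4 states) tracks partial matches of the forbidden pattern `caa`; the other (5 states) tracks whether the input so far still matches the prefix `cac`. Each combined state is a pair, one component from each; accept when both components accept. After merging equivalent states the machine shrinks.
With 7 states:
        a   b   c  
>  q0   q1  q1  q2 
   q1   q1  q1  q1 
   q2   q3  q1  q1 
   q3   q1  q1  q4 
 * q4   q5  q6  q4 
 * q5   q1  q6  q4 
 * q6   q6  q6  q4 
(> = start, * = accepting)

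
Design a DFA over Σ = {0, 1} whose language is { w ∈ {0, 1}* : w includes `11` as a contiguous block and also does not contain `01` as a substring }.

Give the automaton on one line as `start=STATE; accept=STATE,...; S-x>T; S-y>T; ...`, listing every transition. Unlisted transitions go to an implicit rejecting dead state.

Run two small machines in parallel and take their product. One (3 states) tracks whether and how much of `11` has been seen; the other (3 states) tracks partial matches of the forbidden pattern `01`. Each combined state is a pair, one component from each; accept when both components accept.
An 8-state machine:
        0   1  
>  q0   q1  q2 
   q1   q1  q3 
   q2   q1  q4 
   q3   q5  q6 
 * q4   q7  q4 
   q5   q5  q3 
   q6   q6  q6 
 * q7   q7  q6 
(> = start, * = accepting)

start=q0; accept=q4,q7; q0-0>q1; q0-1>q2; q1-0>q1; q1-1>q3; q2-0>q1; q2-1>q4; q3-0>q5; q3-1>q6; q4-0>q7; q4-1>q4; q5-0>q5; q5-1>q3; q6-0>q6; q6-1>q6; q7-0>q7; q7-1>q6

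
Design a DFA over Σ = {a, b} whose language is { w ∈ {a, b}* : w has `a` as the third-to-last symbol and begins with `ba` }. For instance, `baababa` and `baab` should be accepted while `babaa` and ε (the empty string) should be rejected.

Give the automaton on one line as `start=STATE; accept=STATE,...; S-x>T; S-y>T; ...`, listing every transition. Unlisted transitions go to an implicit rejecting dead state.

start=S0; accept=S17,S18,S19,S20; S0-a>S1; S0-b>S2; S1-a>S3; S1-b>S4; S2-a>S5; S2-b>S6; S3-a>S7; S3-b>S8; S4-a>S9; S4-b>S10; S5-a>S11; S5-b>S12; S6-a>S13; S6-b>S14; S7-a>S7; S7-b>S8; S8-a>S9; S8-b>S10; S9-a>S15; S9-b>S16; S10-a>S13; S10-b>S14; S11-a>S17; S11-b>S18; S12-a>S19; S12-b>S20; S13-a>S15; S13-b>S16; S14-a>S13; S14-b>S14; S15-a>S7; S15-b>S8; S16-a>S9; S16-b>S10; S17-a>S17; S17-b>S18; S18-a>S19; S18-b>S20; S19-a>S11; S19-b>S12; S20-a>S21; S20-b>S22; S21-a>S11; S21-b>S12; S22-a>S21; S22-b>S22

Run two small machines in parallel and take their product. The first has 15 states tracking the last 3 symbols read; the second has 4 states tracking whether the input so far still matches the prefix `ba`. A product state is a pair (one from each), accepting exactly when both do.
With 23 states:
          a    b  
>  S0     S1   S2 
   S1     S3   S4 
   S2     S5   S6 
   S3     S7   S8 
   S4     S9  S10 
   S5    S11  S12 
   S6    S13  S14 
   S7     S7   S8 
   S8     S9  S10 
   S9    S15  S16 
   S10   S13  S14 
   S11   S17  S18 
   S12   S19  S20 
   S13   S15  S16 
   S14   S13  S14 
   S15    S7   S8 
   S16    S9  S10 
 * S17   S17  S18 
 * S18   S19  S20 
 * S19   S11  S12 
 * S20   S21  S22 
   S21   S11  S12 
   S22   S21  S22 
(> = start, * = accepting)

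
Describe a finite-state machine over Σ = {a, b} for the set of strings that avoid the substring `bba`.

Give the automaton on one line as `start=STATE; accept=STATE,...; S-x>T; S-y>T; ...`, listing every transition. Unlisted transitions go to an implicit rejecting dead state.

Track partial matches of the forbidden pattern `bba`. State q3 is a dead state reached once `bba` has occurred; every other state accepts. q0 means no part of `bba` is currently matched.
A 4-state machine:
        a   b  
>* q0   q0  q1 
 * q1   q0  q2 
 * q2   q3  q2 
   q3   q3  q3 
(> = start, * = accepting)

start=q0; accept=q0,q1,q2; q0-a>q0; q0-b>q1; q1-a>q0; q1-b>q2; q2-a>q3; q2-b>q2; q3-a>q3; q3-b>q3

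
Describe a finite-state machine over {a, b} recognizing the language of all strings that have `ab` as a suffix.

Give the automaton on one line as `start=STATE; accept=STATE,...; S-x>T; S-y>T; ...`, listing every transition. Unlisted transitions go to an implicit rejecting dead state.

Remember how much of `ab` the current input suffix matches. State q0 means no match yet; q1 means the last symbol is `a`; q2 means the last 2 symbols are `ab`. Only q2 accepts. On a mismatch, fall back to the longest proper suffix that is still a prefix of `ab`.
With 3 states:
        a   b  
>  q0   q1  q0 
   q1   q1  q2 
 * q2   q1  q0 
(> = start, * = accepting)

start=q0; accept=q2; q0-a>q1; q0-b>q0; q1-a>q1; q1-b>q2; q2-a>q1; q2-b>q0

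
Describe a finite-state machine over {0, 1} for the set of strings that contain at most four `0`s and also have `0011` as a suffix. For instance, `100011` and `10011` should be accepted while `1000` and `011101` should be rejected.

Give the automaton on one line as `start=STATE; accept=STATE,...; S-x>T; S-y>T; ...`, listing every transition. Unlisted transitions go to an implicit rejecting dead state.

start=q0; accept=q10,q15,q19; q0-0>q1; q0-1>q0; q1-0>q2; q1-1>q3; q2-0>q4; q2-1>q5; q3-0>q6; q3-1>q3; q4-0>q7; q4-1>q8; q5-0>q9; q5-1>q10; q6-0>q4; q6-1>q11; q7-0>q12; q7-1>q13; q8-0>q14; q8-1>q15; q9-0>q7; q9-1>q16; q10-0>q9; q10-1>q11; q11-0>q9; q11-1>q11; q12-0>q12; q12-1>q17; q13-0>q18; q13-1>q19; q14-0>q12; q14-1>q20; q15-0>q14; q15-1>q16; q16-0>q14; q16-1>q16; q17-0>q18; q17-1>q21; q18-0>q12; q18-1>q22; q19-0>q18; q19-1>q20; q20-0>q18; q20-1>q20; q21-0>q18; q21-1>q22; q22-0>q18; q22-1>q22

Build one automaton per condition and run them in lockstep. One (6 states) tracks the count of `0`s, saturating at 5; the other (5 states) tracks how much of the suffix `0011` has currently been matched. Each combined state is a pair, one component from each; accept when both components accept.
A 23-state machine:
          0    1  
>  q0     q1   q0 
   q1     q2   q3 
   q2     q4   q5 
   q3     q6   q3 
   q4     q7   q8 
   q5     q9  q10 
   q6     q4  q11 
   q7    q12  q13 
   q8    q14  q15 
   q9     q7  q16 
 * q10    q9  q11 
   q11    q9  q11 
   q12   q12  q17 
   q13   q18  q19 
   q14   q12  q20 
 * q15   q14  q16 
   q16   q14  q16 
   q17   q18  q21 
   q18   q12  q22 
 * q19   q18  q20 
   q20   q18  q20 
   q21   q18  q22 
   q22   q18  q22 
(> = start, * = accepting)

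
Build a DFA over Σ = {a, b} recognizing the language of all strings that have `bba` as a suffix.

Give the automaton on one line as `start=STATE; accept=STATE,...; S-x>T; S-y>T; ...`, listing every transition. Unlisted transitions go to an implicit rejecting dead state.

Let each state record the length of the longest suffix of the input read so far that is also a prefix of `bba`. S1 means the last symbol is `b`; S2 means the last 2 symbols are `bb`; S3 means the last 3 symbols are `bba`. Accept only at S3, where the string currently ends in `bba`.
        a   b  
>  S0   S0  S1 
   S1   S0  S2 
   S2   S3  S2 
 * S3   S0  S1 
(> = start, * = accepting)

start=S0; accept=S3; S0-a>S0; S0-b>S1; S1-a>S0; S1-b>S2; S2-a>S3; S2-b>S2; S3-a>S0; S3-b>S1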